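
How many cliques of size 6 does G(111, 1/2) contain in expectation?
E[# K_6] = C(111, 6) · (1/2)^C(6, 2) = 2264243157 / 2^15 ≈ 69099.217438

For each 6-subset S of vertices (there are C(111, 6) = 2264243157 such S), let X_S = 1 if S induces a K_6 (all C(6, 2) = 15 edges present). Then P(X_S = 1) = (1/2)^15 = 1/32768. By linearity of expectation, E[# K_6] = C(111, 6) · (1/2)^15 = 2264243157 / 32768 ≈ 69099.217438.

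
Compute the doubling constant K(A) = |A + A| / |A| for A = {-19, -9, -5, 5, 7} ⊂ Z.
K = |A + A| / |A| = 14/5

Enumerate A + A = {a + b : a, b ∈ A}. With |A| = 5, there are |A|^2 = 25 ordered sum pairs; collecting distinct values, A + A = {-38, -28, -24, -18, -14, -12, -10, -4, -2, 0, 2, 10, 12, 14}, so |A + A| = 14. Thus K = 14/5. For comparison, the minimum possible |A + A| over all 5-element sets is 2·5 − 1 = 9 (so min K = 9/5), attained only by arithmetic progressions.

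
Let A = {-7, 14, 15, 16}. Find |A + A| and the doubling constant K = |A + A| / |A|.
K = |A + A| / |A| = 9/4

Enumerate A + A = {a + b : a, b ∈ A}. With |A| = 4, there are |A|^2 = 16 ordered sum pairs; collecting distinct values, A + A = {-14, 7, 8, 9, 28, 29, 30, 31, 32}, so |A + A| = 9. Thus K = 9/4. For comparison, the minimum possible |A + A| over all 4-element sets is 2·4 − 1 = 7 (so min K = 7/4), attained only by arithmetic progressions.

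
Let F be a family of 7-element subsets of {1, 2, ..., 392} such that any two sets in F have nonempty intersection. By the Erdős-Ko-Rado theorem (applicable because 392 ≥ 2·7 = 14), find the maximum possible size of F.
max |F| = C(391, 6) = 4775165900583

The Erdős-Ko-Rado theorem states: for n ≥ 2k, an intersecting family of k-subsets of an n-element set has size at most C(n − 1, k − 1), with equality for 'star' families {A ⊆ [n] : |A| = k, i ∈ A} (fix an element i). For n = 392, k = 7: C(391, 6) = 4775165900583.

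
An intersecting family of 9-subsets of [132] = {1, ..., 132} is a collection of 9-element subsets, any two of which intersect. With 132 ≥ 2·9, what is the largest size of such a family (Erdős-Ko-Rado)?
max |F| = C(131, 8) = 1729815438000

The Erdős-Ko-Rado theorem states: for n ≥ 2k, an intersecting family of k-subsets of an n-element set has size at most C(n − 1, k − 1), with equality for 'star' families {A ⊆ [n] : |A| = k, i ∈ A} (fix an element i). For n = 132, k = 9: C(131, 8) = 1729815438000.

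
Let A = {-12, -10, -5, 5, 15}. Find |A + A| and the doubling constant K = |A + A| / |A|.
K = |A + A| / |A| = 14/5

Enumerate A + A = {a + b : a, b ∈ A}. With |A| = 5, there are |A|^2 = 25 ordered sum pairs; collecting distinct values, A + A = {-24, -22, -20, -17, -15, -10, -7, -5, 0, 3, 5, 10, 20, 30}, so |A + A| = 14. Thus K = 14/5. For comparison, the minimum possible |A + A| over all 5-element sets is 2·5 − 1 = 9 (so min K = 9/5), attained only by arithmetic progressions.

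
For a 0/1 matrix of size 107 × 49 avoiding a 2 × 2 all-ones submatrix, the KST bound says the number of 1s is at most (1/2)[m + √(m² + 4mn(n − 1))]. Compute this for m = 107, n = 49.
z(107, 49; 2, 2) ≤ (1/2)[107 + √(107² + 4·107·49·48)] = (1/2)[107 + √1018105] = 558.0059

Kővári–Sós–Turán: let r_1, ..., r_107 be the row sums and z = Σ r_i the total number of 1s. Each pair of columns can share at most one row with both entries 1 (else a 2×2 all-ones block appears), so Σ_i C(r_i, 2) ≤ C(49, 2) = 1176. By convexity Σ_i C(r_i, 2) ≥ 107·C(z/107, 2) = z(z − 107)/(2·107), giving z² − 107z − 107·49·48 ≤ 0 and hence z ≤ (1/2)[107 + √(11449 + 4·251664)] = (1/2)[107 + √1018105] ≈ (1/2)(107 + 1009.0119) = 558.0059.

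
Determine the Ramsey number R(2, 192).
R(2, 192) = 192

R(2, k) = k for all k ≥ 2: in a 2-colouring of K_k, either some edge is red (a red K_2) or all edges are blue (a blue K_k). And K_{191} coloured all-blue has no blue K_192, so R(2, 192) > 191. Hence R(2, 192) = 192.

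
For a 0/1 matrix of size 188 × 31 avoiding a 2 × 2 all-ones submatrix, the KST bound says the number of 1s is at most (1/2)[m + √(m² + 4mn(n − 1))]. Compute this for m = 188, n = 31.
z(188, 31; 2, 2) ≤ (1/2)[188 + √(188² + 4·188·31·30)] = (1/2)[188 + √734704] = 522.5744

Kővári–Sós–Turán: let r_1, ..., r_188 be the row sums and z = Σ r_i the total number of 1s. Each pair of columns can share at most one row with both entries 1 (else a 2×2 all-ones block appears), so Σ_i C(r_i, 2) ≤ C(31, 2) = 465. By convexity Σ_i C(r_i, 2) ≥ 188·C(z/188, 2) = z(z − 188)/(2·188), giving z² − 188z − 188·31·30 ≤ 0 and hence z ≤ (1/2)[188 + √(35344 + 4·174840)] = (1/2)[188 + √734704] ≈ (1/2)(188 + 857.1488) = 522.5744.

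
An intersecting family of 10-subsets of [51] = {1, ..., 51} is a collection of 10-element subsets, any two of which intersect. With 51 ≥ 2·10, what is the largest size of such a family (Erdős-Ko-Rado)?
max |F| = C(50, 9) = 2505433700

Erdős-Ko-Rado (1961): when n ≥ 2k, max |F| = C(n−1, k−1). The bound is attained by the star {A : i ∈ A} for any fixed i ∈ [n]. Here C(51−1, 10−1) = C(50, 9) = 2505433700.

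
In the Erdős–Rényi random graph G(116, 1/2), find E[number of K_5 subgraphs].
E[# K_5] = C(116, 5) · (1/2)^C(5, 2) = 160389488 / 2^10 = 10024343/64 = 156630.359375

For each 5-subset S of vertices (there are C(116, 5) = 160389488 such S), let X_S = 1 if S induces a K_5 (all C(5, 2) = 10 edges present). Then P(X_S = 1) = (1/2)^10 = 1/1024. By linearity of expectation, E[# K_5] = C(116, 5) · (1/2)^10 = 160389488 / 1024 = 10024343/64 = 156630.359375.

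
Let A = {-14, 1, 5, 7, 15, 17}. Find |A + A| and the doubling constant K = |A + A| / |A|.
K = |A + A| / |A| = 20/6 = 10/3

Enumerate A + A = {a + b : a, b ∈ A}. With |A| = 6, there are |A|^2 = 36 ordered sum pairs; collecting distinct values, A + A = {-28, -13, -9, -7, 1, 2, 3, 6, 8, 10, 12, 14, 16, 18, 20, 22, 24, 30, 32, 34}, so |A + A| = 20. Thus K = 20/6 = 10/3. For comparison, the minimum possible |A + A| over all 6-element sets is 2·6 − 1 = 11 (so min K = 11/6), attained only by arithmetic progressions.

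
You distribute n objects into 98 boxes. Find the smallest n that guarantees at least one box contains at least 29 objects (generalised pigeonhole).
n = (29 − 1)·98 + 1 = 2745

By the generalised pigeonhole principle, to guarantee some box contains ≥ r objects we need more than (r − 1) · k objects total. Threshold: n = (r − 1) · k + 1. With r = 29 and k = 98: n = 28 · 98 + 1 = 2744 + 1 = 2745. For n = 2744 = 28 · 98, we can put exactly 28 objects in every box, avoiding 29 in any single one — so 2745 is tight.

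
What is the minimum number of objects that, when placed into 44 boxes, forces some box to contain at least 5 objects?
n = (5 − 1)·44 + 1 = 177

By the generalised pigeonhole principle, to guarantee some box contains ≥ r objects we need more than (r − 1) · k objects total. Threshold: n = (r − 1) · k + 1. With r = 5 and k = 44: n = 4 · 44 + 1 = 176 + 1 = 177. For n = 176 = 4 · 44, we can put exactly 4 objects in every box, avoiding 5 in any single one — so 177 is tight.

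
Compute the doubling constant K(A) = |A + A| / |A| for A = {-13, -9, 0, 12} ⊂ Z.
K = |A + A| / |A| = 10/4 = 5/2

Enumerate A + A = {a + b : a, b ∈ A}. With |A| = 4, there are |A|^2 = 16 ordered sum pairs; collecting distinct values, A + A = {-26, -22, -18, -13, -9, -1, 0, 3, 12, 24}, so |A + A| = 10. Thus K = 10/4 = 5/2. For comparison, the minimum possible |A + A| over all 4-element sets is 2·4 − 1 = 7 (so min K = 7/4), attained only by arithmetic progressions.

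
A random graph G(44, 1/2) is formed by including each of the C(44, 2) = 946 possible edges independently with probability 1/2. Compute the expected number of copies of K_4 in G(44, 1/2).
E[# K_4] = C(44, 4) · (1/2)^C(4, 2) = 135751 / 2^6 = 2121.109375

For each 4-subset S of vertices (there are C(44, 4) = 135751 such S), let X_S = 1 if S induces a K_4 (all C(4, 2) = 6 edges present). Then P(X_S = 1) = (1/2)^6 = 1/64. By linearity of expectation, E[# K_4] = C(44, 4) · (1/2)^6 = 135751 / 64 = 2121.109375.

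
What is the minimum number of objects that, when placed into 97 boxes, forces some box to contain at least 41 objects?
n = (41 − 1)·97 + 1 = 3881

By the generalised pigeonhole principle, to guarantee some box contains ≥ r objects we need more than (r − 1) · k objects total. Threshold: n = (r − 1) · k + 1. With r = 41 and k = 97: n = 40 · 97 + 1 = 3880 + 1 = 3881. For n = 3880 = 40 · 97, we can put exactly 40 objects in every box, avoiding 41 in any single one — so 3881 is tight.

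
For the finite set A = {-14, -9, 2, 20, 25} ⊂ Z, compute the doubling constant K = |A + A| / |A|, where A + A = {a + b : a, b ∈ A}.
K = |A + A| / |A| = 14/5

Enumerate A + A = {a + b : a, b ∈ A}. With |A| = 5, there are |A|^2 = 25 ordered sum pairs; collecting distinct values, A + A = {-28, -23, -18, -12, -7, 4, 6, 11, 16, 22, 27, 40, 45, 50}, so |A + A| = 14. Thus K = 14/5. For comparison, the minimum possible |A + A| over all 5-element sets is 2·5 − 1 = 9 (so min K = 9/5), attained only by arithmetic progressions.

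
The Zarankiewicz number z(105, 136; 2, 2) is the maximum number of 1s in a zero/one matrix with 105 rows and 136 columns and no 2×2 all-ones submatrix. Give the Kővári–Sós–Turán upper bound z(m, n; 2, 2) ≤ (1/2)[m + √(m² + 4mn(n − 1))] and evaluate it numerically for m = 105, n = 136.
z(105, 136; 2, 2) ≤ (1/2)[105 + √(105² + 4·105·136·135)] = (1/2)[105 + √7722225] = 1441.9446

Kővári–Sós–Turán: let r_1, ..., r_105 be the row sums and z = Σ r_i the total number of 1s. Each pair of columns can share at most one row with both entries 1 (else a 2×2 all-ones block appears), so Σ_i C(r_i, 2) ≤ C(136, 2) = 9180. By convexity Σ_i C(r_i, 2) ≥ 105·C(z/105, 2) = z(z − 105)/(2·105), giving z² − 105z − 105·136·135 ≤ 0 and hence z ≤ (1/2)[105 + √(11025 + 4·1927800)] = (1/2)[105 + √7722225] ≈ (1/2)(105 + 2778.8892) = 1441.9446.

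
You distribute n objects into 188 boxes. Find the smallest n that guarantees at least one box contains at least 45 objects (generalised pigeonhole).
n = (45 − 1)·188 + 1 = 8273

By the generalised pigeonhole principle, to guarantee some box contains ≥ r objects we need more than (r − 1) · k objects total. Threshold: n = (r − 1) · k + 1. With r = 45 and k = 188: n = 44 · 188 + 1 = 8272 + 1 = 8273. For n = 8272 = 44 · 188, we can put exactly 44 objects in every box, avoiding 45 in any single one — so 8273 is tight.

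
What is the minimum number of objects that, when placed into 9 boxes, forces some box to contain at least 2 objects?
n = (2 − 1)·9 + 1 = 10

By the generalised pigeonhole principle, to guarantee some box contains ≥ r objects we need more than (r − 1) · k objects total. Threshold: n = (r − 1) · k + 1. With r = 2 and k = 9: n = 1 · 9 + 1 = 9 + 1 = 10. For n = 9 = 1 · 9, we can put exactly 1 objects in every box, avoiding 2 in any single one — so 10 is tight.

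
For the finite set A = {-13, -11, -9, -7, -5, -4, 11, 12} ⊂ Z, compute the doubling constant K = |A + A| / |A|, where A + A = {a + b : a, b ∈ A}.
K = |A + A| / |A| = 29/8

Enumerate A + A = {a + b : a, b ∈ A}. With |A| = 8, there are |A|^2 = 64 ordered sum pairs; collecting distinct values, A + A = {-26, -24, -22, -20, -18, -17, -16, -15, -14, -13, -12, -11, -10, -9, -8, -2, -1, 0, 1, 2, 3, 4, 5, 6, 7, 8, 22, 23, 24}, so |A + A| = 29. Thus K = 29/8. For comparison, the minimum possible |A + A| over all 8-element sets is 2·8 − 1 = 15 (so min K = 15/8), attained only by arithmetic progressions.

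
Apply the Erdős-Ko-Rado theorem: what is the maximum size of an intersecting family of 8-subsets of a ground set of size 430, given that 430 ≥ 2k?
max |F| = C(429, 7) = 505129989052260

The Erdős-Ko-Rado theorem states: for n ≥ 2k, an intersecting family of k-subsets of an n-element set has size at most C(n − 1, k − 1), with equality for 'star' families {A ⊆ [n] : |A| = k, i ∈ A} (fix an element i). For n = 430, k = 8: C(429, 7) = 505129989052260.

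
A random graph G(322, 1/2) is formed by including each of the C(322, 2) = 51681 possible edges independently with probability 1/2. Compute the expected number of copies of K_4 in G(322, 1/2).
E[# K_4] = C(322, 4) · (1/2)^C(4, 2) = 439633040 / 2^6 = 27477065/4 = 6869266.25

For each 4-subset S of vertices (there are C(322, 4) = 439633040 such S), let X_S = 1 if S induces a K_4 (all C(4, 2) = 6 edges present). Then P(X_S = 1) = (1/2)^6 = 1/64. By linearity of expectation, E[# K_4] = C(322, 4) · (1/2)^6 = 439633040 / 64 = 27477065/4 = 6869266.25.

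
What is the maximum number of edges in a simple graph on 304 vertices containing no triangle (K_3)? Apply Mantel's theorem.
ex(304, K_3) = ⌊304^2/4⌋ = 23104

Mantel (1907): a triangle-free graph on n vertices has at most ⌊n^2/4⌋ edges, with equality for the complete bipartite graph K_{⌊n/2⌋, ⌈n/2⌉}. For n = 304: ⌊304^2/4⌋ = ⌊92416/4⌋ = 23104. The extremal graph is K_{152, 152}, which has 152·152 = 23104 edges.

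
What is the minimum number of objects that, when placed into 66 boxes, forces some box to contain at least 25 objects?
n = (25 − 1)·66 + 1 = 1585

By the generalised pigeonhole principle, to guarantee some box contains ≥ r objects we need more than (r − 1) · k objects total. Threshold: n = (r − 1) · k + 1. With r = 25 and k = 66: n = 24 · 66 + 1 = 1584 + 1 = 1585. For n = 1584 = 24 · 66, we can put exactly 24 objects in every box, avoiding 25 in any single one — so 1585 is tight.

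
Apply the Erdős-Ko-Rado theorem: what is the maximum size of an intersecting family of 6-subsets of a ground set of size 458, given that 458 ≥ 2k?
max |F| = C(457, 5) = 162504446286

The Erdős-Ko-Rado theorem states: for n ≥ 2k, an intersecting family of k-subsets of an n-element set has size at most C(n − 1, k − 1), with equality for 'star' families {A ⊆ [n] : |A| = k, i ∈ A} (fix an element i). For n = 458, k = 6: C(457, 5) = 162504446286.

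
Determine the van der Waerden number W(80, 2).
W(80, 2) = 80 + 1 = 81

A 2-term AP is any pair of integers, so a monochromatic 2-AP exists iff some colour is used at least twice. With 80 colours, the colouring i ↦ i on {1, ..., 80} uses each colour once, avoiding any monochromatic pair, so W(80, 2) > 80. For {1, ..., 81}, pigeonhole forces two integers of the same colour, which form a monochromatic 2-AP. Hence W(80, 2) = 81.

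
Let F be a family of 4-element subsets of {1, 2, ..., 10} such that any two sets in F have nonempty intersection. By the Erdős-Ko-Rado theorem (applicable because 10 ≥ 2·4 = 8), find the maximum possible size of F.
max |F| = C(9, 3) = 84

Erdős-Ko-Rado (1961): when n ≥ 2k, max |F| = C(n−1, k−1). The bound is attained by the star {A : i ∈ A} for any fixed i ∈ [n]. Here C(10−1, 4−1) = C(9, 3) = 84.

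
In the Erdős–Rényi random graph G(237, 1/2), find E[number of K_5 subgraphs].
E[# K_5] = C(237, 5) · (1/2)^C(5, 2) = 5971985487 / 2^10 ≈ 5832017.077148

For each 5-subset S of vertices (there are C(237, 5) = 5971985487 such S), let X_S = 1 if S induces a K_5 (all C(5, 2) = 10 edges present). Then P(X_S = 1) = (1/2)^10 = 1/1024. By linearity of expectation, E[# K_5] = C(237, 5) · (1/2)^10 = 5971985487 / 1024 ≈ 5832017.077148.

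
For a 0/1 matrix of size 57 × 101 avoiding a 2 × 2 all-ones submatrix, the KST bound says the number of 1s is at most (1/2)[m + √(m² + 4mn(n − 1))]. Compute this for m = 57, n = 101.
z(57, 101; 2, 2) ≤ (1/2)[57 + √(57² + 4·57·101·100)] = (1/2)[57 + √2306049] = 787.784

Kővári–Sós–Turán: let r_1, ..., r_57 be the row sums and z = Σ r_i the total number of 1s. Each pair of columns can share at most one row with both entries 1 (else a 2×2 all-ones block appears), so Σ_i C(r_i, 2) ≤ C(101, 2) = 5050. By convexity Σ_i C(r_i, 2) ≥ 57·C(z/57, 2) = z(z − 57)/(2·57), giving z² − 57z − 57·101·100 ≤ 0 and hence z ≤ (1/2)[57 + √(3249 + 4·575700)] = (1/2)[57 + √2306049] ≈ (1/2)(57 + 1518.5681) = 787.784.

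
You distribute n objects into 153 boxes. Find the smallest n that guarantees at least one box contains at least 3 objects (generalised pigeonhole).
n = (3 − 1)·153 + 1 = 307

By the generalised pigeonhole principle, to guarantee some box contains ≥ r objects we need more than (r − 1) · k objects total. Threshold: n = (r − 1) · k + 1. With r = 3 and k = 153: n = 2 · 153 + 1 = 306 + 1 = 307. For n = 306 = 2 · 153, we can put exactly 2 objects in every box, avoiding 3 in any single one — so 307 is tight.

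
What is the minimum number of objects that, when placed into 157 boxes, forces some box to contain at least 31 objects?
n = (31 − 1)·157 + 1 = 4711

By the generalised pigeonhole principle, to guarantee some box contains ≥ r objects we need more than (r − 1) · k objects total. Threshold: n = (r − 1) · k + 1. With r = 31 and k = 157: n = 30 · 157 + 1 = 4710 + 1 = 4711. For n = 4710 = 30 · 157, we can put exactly 30 objects in every box, avoiding 31 in any single one — so 4711 is tight.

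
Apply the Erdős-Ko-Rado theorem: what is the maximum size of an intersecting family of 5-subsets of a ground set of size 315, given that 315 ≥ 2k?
max |F| = C(314, 4) = 397354126

Erdős-Ko-Rado (1961): when n ≥ 2k, max |F| = C(n−1, k−1). The bound is attained by the star {A : i ∈ A} for any fixed i ∈ [n]. Here C(315−1, 5−1) = C(314, 4) = 397354126.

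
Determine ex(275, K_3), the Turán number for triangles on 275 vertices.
ex(275, K_3) = ⌊275^2/4⌋ = 18906

Mantel (1907): a triangle-free graph on n vertices has at most ⌊n^2/4⌋ edges, with equality for the complete bipartite graph K_{⌊n/2⌋, ⌈n/2⌉}. For n = 275: ⌊275^2/4⌋ = ⌊75625/4⌋ = 18906. The extremal graph is K_{137, 138}, which has 137·138 = 18906 edges.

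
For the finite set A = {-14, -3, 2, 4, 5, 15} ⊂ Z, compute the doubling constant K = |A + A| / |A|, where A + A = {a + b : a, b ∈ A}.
K = |A + A| / |A| = 20/6 = 10/3

Enumerate A + A = {a + b : a, b ∈ A}. With |A| = 6, there are |A|^2 = 36 ordered sum pairs; collecting distinct values, A + A = {-28, -17, -12, -10, -9, -6, -1, 1, 2, 4, 6, 7, 8, 9, 10, 12, 17, 19, 20, 30}, so |A + A| = 20. Thus K = 20/6 = 10/3. For comparison, the minimum possible |A + A| over all 6-element sets is 2·6 − 1 = 11 (so min K = 11/6), attained only by arithmetic progressions.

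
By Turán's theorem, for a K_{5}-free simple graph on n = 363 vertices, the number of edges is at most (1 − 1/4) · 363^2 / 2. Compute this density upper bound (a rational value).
Turán density bound = (3/4) · 363^2/2 = 395307/8 ≈ 49413.375

Turán's theorem: ex(n, K_{r+1}) is achieved by the complete r-partite Turán graph T(n, r) with parts as balanced as possible, and is at most (1 − 1/r) · n^2/2. For r = 4, n = 363: the density bound is (3/4) · 131769/2 = 395307/8 ≈ 49413.375. The integer-valued extremum is e(T(363, 4)) = 49413, which is strictly less than the density bound 395307/8 since 4 ∤ 363 (the parts of T(363, 4) cannot all be equal).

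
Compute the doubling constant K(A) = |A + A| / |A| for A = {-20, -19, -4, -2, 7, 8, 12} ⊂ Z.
K = |A + A| / |A| = 26/7

Enumerate A + A = {a + b : a, b ∈ A}. With |A| = 7, there are |A|^2 = 49 ordered sum pairs; collecting distinct values, A + A = {-40, -39, -38, -24, -23, -22, -21, -13, -12, -11, -8, -7, -6, -4, 3, 4, 5, 6, 8, 10, 14, 15, 16, 19, 20, 24}, so |A + A| = 26. Thus K = 26/7. For comparison, the minimum possible |A + A| over all 7-element sets is 2·7 − 1 = 13 (so min K = 13/7), attained only by arithmetic progressions.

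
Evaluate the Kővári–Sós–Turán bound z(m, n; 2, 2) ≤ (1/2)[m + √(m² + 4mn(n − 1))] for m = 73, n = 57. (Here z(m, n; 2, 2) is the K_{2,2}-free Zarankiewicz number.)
z(73, 57; 2, 2) ≤ (1/2)[73 + √(73² + 4·73·57·56)] = (1/2)[73 + √937393] = 520.5953

Kővári–Sós–Turán: let r_1, ..., r_73 be the row sums and z = Σ r_i the total number of 1s. Each pair of columns can share at most one row with both entries 1 (else a 2×2 all-ones block appears), so Σ_i C(r_i, 2) ≤ C(57, 2) = 1596. By convexity Σ_i C(r_i, 2) ≥ 73·C(z/73, 2) = z(z − 73)/(2·73), giving z² − 73z − 73·57·56 ≤ 0 and hence z ≤ (1/2)[73 + √(5329 + 4·233016)] = (1/2)[73 + √937393] ≈ (1/2)(73 + 968.1906) = 520.5953.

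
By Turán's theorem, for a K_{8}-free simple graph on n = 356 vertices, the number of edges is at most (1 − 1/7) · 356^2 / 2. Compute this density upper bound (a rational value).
Turán density bound = (6/7) · 356^2/2 = 380208/7 ≈ 54315.4286

Turán's theorem: ex(n, K_{r+1}) is achieved by the complete r-partite Turán graph T(n, r) with parts as balanced as possible, and is at most (1 − 1/r) · n^2/2. For r = 7, n = 356: the density bound is (6/7) · 126736/2 = 380208/7 ≈ 54315.4286. The integer-valued extremum is e(T(356, 7)) = 54315, which is strictly less than the density bound 380208/7 since 7 ∤ 356 (the parts of T(356, 7) cannot all be equal).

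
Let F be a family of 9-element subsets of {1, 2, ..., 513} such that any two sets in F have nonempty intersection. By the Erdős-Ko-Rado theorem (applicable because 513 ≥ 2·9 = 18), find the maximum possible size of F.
max |F| = C(512, 8) = 110859231254749120

Erdős-Ko-Rado (1961): when n ≥ 2k, max |F| = C(n−1, k−1). The bound is attained by the star {A : i ∈ A} for any fixed i ∈ [n]. Here C(513−1, 9−1) = C(512, 8) = 110859231254749120.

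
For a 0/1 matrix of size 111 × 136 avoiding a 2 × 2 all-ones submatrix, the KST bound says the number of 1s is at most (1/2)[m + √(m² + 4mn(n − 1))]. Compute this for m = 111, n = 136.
z(111, 136; 2, 2) ≤ (1/2)[111 + √(111² + 4·111·136·135)] = (1/2)[111 + √8164161] = 1484.1498

Kővári–Sós–Turán: let r_1, ..., r_111 be the row sums and z = Σ r_i the total number of 1s. Each pair of columns can share at most one row with both entries 1 (else a 2×2 all-ones block appears), so Σ_i C(r_i, 2) ≤ C(136, 2) = 9180. By convexity Σ_i C(r_i, 2) ≥ 111·C(z/111, 2) = z(z − 111)/(2·111), giving z² − 111z − 111·136·135 ≤ 0 and hence z ≤ (1/2)[111 + √(12321 + 4·2037960)] = (1/2)[111 + √8164161] ≈ (1/2)(111 + 2857.2996) = 1484.1498.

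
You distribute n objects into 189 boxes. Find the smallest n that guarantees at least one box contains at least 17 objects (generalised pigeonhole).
n = (17 − 1)·189 + 1 = 3025

By the generalised pigeonhole principle, to guarantee some box contains ≥ r objects we need more than (r − 1) · k objects total. Threshold: n = (r − 1) · k + 1. With r = 17 and k = 189: n = 16 · 189 + 1 = 3024 + 1 = 3025. For n = 3024 = 16 · 189, we can put exactly 16 objects in every box, avoiding 17 in any single one — so 3025 is tight.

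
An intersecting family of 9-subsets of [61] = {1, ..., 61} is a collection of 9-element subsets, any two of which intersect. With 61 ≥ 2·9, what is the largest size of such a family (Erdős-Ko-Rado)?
max |F| = C(60, 8) = 2558620845

Erdős-Ko-Rado (1961): when n ≥ 2k, max |F| = C(n−1, k−1). The bound is attained by the star {A : i ∈ A} for any fixed i ∈ [n]. Here C(61−1, 9−1) = C(60, 8) = 2558620845.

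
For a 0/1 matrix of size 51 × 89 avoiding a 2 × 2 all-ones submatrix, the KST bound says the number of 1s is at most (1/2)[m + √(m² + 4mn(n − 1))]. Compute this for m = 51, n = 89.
z(51, 89; 2, 2) ≤ (1/2)[51 + √(51² + 4·51·89·88)] = (1/2)[51 + √1600329] = 658.0206

Kővári–Sós–Turán: let r_1, ..., r_51 be the row sums and z = Σ r_i the total number of 1s. Each pair of columns can share at most one row with both entries 1 (else a 2×2 all-ones block appears), so Σ_i C(r_i, 2) ≤ C(89, 2) = 3916. By convexity Σ_i C(r_i, 2) ≥ 51·C(z/51, 2) = z(z − 51)/(2·51), giving z² − 51z − 51·89·88 ≤ 0 and hence z ≤ (1/2)[51 + √(2601 + 4·399432)] = (1/2)[51 + √1600329] ≈ (1/2)(51 + 1265.0411) = 658.0206.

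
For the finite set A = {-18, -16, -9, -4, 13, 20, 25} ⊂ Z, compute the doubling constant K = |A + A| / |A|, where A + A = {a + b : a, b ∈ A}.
K = |A + A| / |A| = 25/7

Enumerate A + A = {a + b : a, b ∈ A}. With |A| = 7, there are |A|^2 = 49 ordered sum pairs; collecting distinct values, A + A = {-36, -34, -32, -27, -25, -22, -20, -18, -13, -8, -5, -3, 2, 4, 7, 9, 11, 16, 21, 26, 33, 38, 40, 45, 50}, so |A + A| = 25. Thus K = 25/7. For comparison, the minimum possible |A + A| over all 7-element sets is 2·7 − 1 = 13 (so min K = 13/7), attained only by arithmetic progressions.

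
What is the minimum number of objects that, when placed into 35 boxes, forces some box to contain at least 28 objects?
n = (28 − 1)·35 + 1 = 946

By the generalised pigeonhole principle, to guarantee some box contains ≥ r objects we need more than (r − 1) · k objects total. Threshold: n = (r − 1) · k + 1. With r = 28 and k = 35: n = 27 · 35 + 1 = 945 + 1 = 946. For n = 945 = 27 · 35, we can put exactly 27 objects in every box, avoiding 28 in any single one — so 946 is tight.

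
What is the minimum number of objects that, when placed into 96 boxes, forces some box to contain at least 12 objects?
n = (12 − 1)·96 + 1 = 1057

By the generalised pigeonhole principle, to guarantee some box contains ≥ r objects we need more than (r − 1) · k objects total. Threshold: n = (r − 1) · k + 1. With r = 12 and k = 96: n = 11 · 96 + 1 = 1056 + 1 = 1057. For n = 1056 = 11 · 96, we can put exactly 11 objects in every box, avoiding 12 in any single one — so 1057 is tight.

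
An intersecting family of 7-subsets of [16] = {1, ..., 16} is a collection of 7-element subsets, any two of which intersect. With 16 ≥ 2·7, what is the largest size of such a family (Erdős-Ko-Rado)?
max |F| = C(15, 6) = 5005

Erdős-Ko-Rado (1961): when n ≥ 2k, max |F| = C(n−1, k−1). The bound is attained by the star {A : i ∈ A} for any fixed i ∈ [n]. Here C(16−1, 7−1) = C(15, 6) = 5005.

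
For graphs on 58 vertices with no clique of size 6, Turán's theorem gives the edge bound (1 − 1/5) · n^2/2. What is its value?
Turán density bound = (4/5) · 58^2/2 = 6728/5 ≈ 1345.6

Turán's theorem: ex(n, K_{r+1}) is achieved by the complete r-partite Turán graph T(n, r) with parts as balanced as possible, and is at most (1 − 1/r) · n^2/2. For r = 5, n = 58: the density bound is (4/5) · 3364/2 = 6728/5 ≈ 1345.6. The integer-valued extremum is e(T(58, 5)) = 1345, which is strictly less than the density bound 6728/5 since 5 ∤ 58 (the parts of T(58, 5) cannot all be equal).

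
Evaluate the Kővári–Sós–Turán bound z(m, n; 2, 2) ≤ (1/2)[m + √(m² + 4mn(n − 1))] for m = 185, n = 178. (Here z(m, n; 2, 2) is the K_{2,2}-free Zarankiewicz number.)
z(185, 178; 2, 2) ≤ (1/2)[185 + √(185² + 4·185·178·177)] = (1/2)[185 + √23348665] = 2508.5228

Kővári–Sós–Turán: let r_1, ..., r_185 be the row sums and z = Σ r_i the total number of 1s. Each pair of columns can share at most one row with both entries 1 (else a 2×2 all-ones block appears), so Σ_i C(r_i, 2) ≤ C(178, 2) = 15753. By convexity Σ_i C(r_i, 2) ≥ 185·C(z/185, 2) = z(z − 185)/(2·185), giving z² − 185z − 185·178·177 ≤ 0 and hence z ≤ (1/2)[185 + √(34225 + 4·5828610)] = (1/2)[185 + √23348665] ≈ (1/2)(185 + 4832.0456) = 2508.5228.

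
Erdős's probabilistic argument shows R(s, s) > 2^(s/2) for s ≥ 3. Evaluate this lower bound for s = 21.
2^(21/2) = 1448.1547; so R(21, 21) > 1448.1547

Colour each edge of K_n uniformly at random with red/blue. The expected number of monochromatic K_21 is C(n, 21) · 2 · 2^(−C(21,2)). If C(n, 21) · 2^(1 − C(21,2)) < 1, then with positive probability no monochromatic K_21 exists, so R(21, 21) > n. The standard estimate C(n, 21) ≤ n^21/21! shows this inequality holds whenever n ≤ 2^(21/2) (since 21! · 2^(C(21,2) − 1) > 2^(21^2/2) ≥ n^21). Hence R(21, 21) > 2^(21/2) = 1448.1547.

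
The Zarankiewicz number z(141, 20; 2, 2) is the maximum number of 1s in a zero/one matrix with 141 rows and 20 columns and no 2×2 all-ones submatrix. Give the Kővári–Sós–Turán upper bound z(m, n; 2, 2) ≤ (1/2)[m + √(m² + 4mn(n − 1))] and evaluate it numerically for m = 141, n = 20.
z(141, 20; 2, 2) ≤ (1/2)[141 + √(141² + 4·141·20·19)] = (1/2)[141 + √234201] = 312.4716

Kővári–Sós–Turán: let r_1, ..., r_141 be the row sums and z = Σ r_i the total number of 1s. Each pair of columns can share at most one row with both entries 1 (else a 2×2 all-ones block appears), so Σ_i C(r_i, 2) ≤ C(20, 2) = 190. By convexity Σ_i C(r_i, 2) ≥ 141·C(z/141, 2) = z(z − 141)/(2·141), giving z² − 141z − 141·20·19 ≤ 0 and hence z ≤ (1/2)[141 + √(19881 + 4·53580)] = (1/2)[141 + √234201] ≈ (1/2)(141 + 483.9432) = 312.4716.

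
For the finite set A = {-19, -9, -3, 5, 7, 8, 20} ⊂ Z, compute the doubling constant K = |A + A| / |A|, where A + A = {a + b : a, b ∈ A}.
K = |A + A| / |A| = 27/7

Enumerate A + A = {a + b : a, b ∈ A}. With |A| = 7, there are |A|^2 = 49 ordered sum pairs; collecting distinct values, A + A = {-38, -28, -22, -18, -14, -12, -11, -6, -4, -2, -1, 1, 2, 4, 5, 10, 11, 12, 13, 14, 15, 16, 17, 25, 27, 28, 40}, so |A + A| = 27. Thus K = 27/7. For comparison, the minimum possible |A + A| over all 7-element sets is 2·7 − 1 = 13 (so min K = 13/7), attained only by arithmetic progressions.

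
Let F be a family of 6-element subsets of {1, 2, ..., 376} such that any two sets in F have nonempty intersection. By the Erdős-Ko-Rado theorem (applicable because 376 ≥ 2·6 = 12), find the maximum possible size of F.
max |F| = C(375, 5) = 60165468825

Erdős-Ko-Rado (1961): when n ≥ 2k, max |F| = C(n−1, k−1). The bound is attained by the star {A : i ∈ A} for any fixed i ∈ [n]. Here C(376−1, 6−1) = C(375, 5) = 60165468825.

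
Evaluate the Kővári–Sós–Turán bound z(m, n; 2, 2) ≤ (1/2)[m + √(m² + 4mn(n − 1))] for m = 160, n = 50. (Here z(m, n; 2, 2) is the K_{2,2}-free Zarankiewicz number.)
z(160, 50; 2, 2) ≤ (1/2)[160 + √(160² + 4·160·50·49)] = (1/2)[160 + √1593600] = 711.1894

Kővári–Sós–Turán: let r_1, ..., r_160 be the row sums and z = Σ r_i the total number of 1s. Each pair of columns can share at most one row with both entries 1 (else a 2×2 all-ones block appears), so Σ_i C(r_i, 2) ≤ C(50, 2) = 1225. By convexity Σ_i C(r_i, 2) ≥ 160·C(z/160, 2) = z(z − 160)/(2·160), giving z² − 160z − 160·50·49 ≤ 0 and hence z ≤ (1/2)[160 + √(25600 + 4·392000)] = (1/2)[160 + √1593600] ≈ (1/2)(160 + 1262.3787) = 711.1894.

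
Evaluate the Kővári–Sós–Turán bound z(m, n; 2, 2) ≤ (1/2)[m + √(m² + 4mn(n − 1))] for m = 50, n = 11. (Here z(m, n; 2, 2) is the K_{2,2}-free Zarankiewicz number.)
z(50, 11; 2, 2) ≤ (1/2)[50 + √(50² + 4·50·11·10)] = (1/2)[50 + √24500] = 103.2624

Kővári–Sós–Turán: let r_1, ..., r_50 be the row sums and z = Σ r_i the total number of 1s. Each pair of columns can share at most one row with both entries 1 (else a 2×2 all-ones block appears), so Σ_i C(r_i, 2) ≤ C(11, 2) = 55. By convexity Σ_i C(r_i, 2) ≥ 50·C(z/50, 2) = z(z − 50)/(2·50), giving z² − 50z − 50·11·10 ≤ 0 and hence z ≤ (1/2)[50 + √(2500 + 4·5500)] = (1/2)[50 + √24500] ≈ (1/2)(50 + 156.5248) = 103.2624.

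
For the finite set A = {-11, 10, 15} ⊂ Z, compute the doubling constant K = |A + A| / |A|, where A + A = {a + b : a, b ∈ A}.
K = |A + A| / |A| = 6/3 = 2

Enumerate A + A = {a + b : a, b ∈ A}. With |A| = 3, there are |A|^2 = 9 ordered sum pairs; collecting distinct values, A + A = {-22, -1, 4, 20, 25, 30}, so |A + A| = 6. Thus K = 6/3 = 2. For comparison, the minimum possible |A + A| over all 3-element sets is 2·3 − 1 = 5 (so min K = 5/3), attained only by arithmetic progressions.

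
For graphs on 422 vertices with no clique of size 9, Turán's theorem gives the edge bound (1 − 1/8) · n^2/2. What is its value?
Turán density bound = (7/8) · 422^2/2 = 311647/4 ≈ 77911.75

Turán's theorem: ex(n, K_{r+1}) is achieved by the complete r-partite Turán graph T(n, r) with parts as balanced as possible, and is at most (1 − 1/r) · n^2/2. For r = 8, n = 422: the density bound is (7/8) · 178084/2 = 311647/4 ≈ 77911.75. The integer-valued extremum is e(T(422, 8)) = 77911, which is strictly less than the density bound 311647/4 since 8 ∤ 422 (the parts of T(422, 8) cannot all be equal).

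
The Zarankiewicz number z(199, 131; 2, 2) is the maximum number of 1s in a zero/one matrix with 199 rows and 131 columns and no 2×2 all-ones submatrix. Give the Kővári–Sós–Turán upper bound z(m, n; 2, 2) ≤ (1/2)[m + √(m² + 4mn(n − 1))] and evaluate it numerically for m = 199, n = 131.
z(199, 131; 2, 2) ≤ (1/2)[199 + √(199² + 4·199·131·130)] = (1/2)[199 + √13595481] = 1943.1025

Kővári–Sós–Turán: let r_1, ..., r_199 be the row sums and z = Σ r_i the total number of 1s. Each pair of columns can share at most one row with both entries 1 (else a 2×2 all-ones block appears), so Σ_i C(r_i, 2) ≤ C(131, 2) = 8515. By convexity Σ_i C(r_i, 2) ≥ 199·C(z/199, 2) = z(z − 199)/(2·199), giving z² − 199z − 199·131·130 ≤ 0 and hence z ≤ (1/2)[199 + √(39601 + 4·3388970)] = (1/2)[199 + √13595481] ≈ (1/2)(199 + 3687.205) = 1943.1025.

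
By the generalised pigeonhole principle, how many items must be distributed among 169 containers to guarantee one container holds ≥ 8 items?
n = (8 − 1)·169 + 1 = 1184

By the generalised pigeonhole principle, to guarantee some box contains ≥ r objects we need more than (r − 1) · k objects total. Threshold: n = (r − 1) · k + 1. With r = 8 and k = 169: n = 7 · 169 + 1 = 1183 + 1 = 1184. For n = 1183 = 7 · 169, we can put exactly 7 objects in every box, avoiding 8 in any single one — so 1184 is tight.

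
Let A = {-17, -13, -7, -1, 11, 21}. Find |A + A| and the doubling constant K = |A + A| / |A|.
K = |A + A| / |A| = 18/6 = 3

Enumerate A + A = {a + b : a, b ∈ A}. With |A| = 6, there are |A|^2 = 36 ordered sum pairs; collecting distinct values, A + A = {-34, -30, -26, -24, -20, -18, -14, -8, -6, -2, 4, 8, 10, 14, 20, 22, 32, 42}, so |A + A| = 18. Thus K = 18/6 = 3. For comparison, the minimum possible |A + A| over all 6-element sets is 2·6 − 1 = 11 (so min K = 11/6), attained only by arithmetic progressions.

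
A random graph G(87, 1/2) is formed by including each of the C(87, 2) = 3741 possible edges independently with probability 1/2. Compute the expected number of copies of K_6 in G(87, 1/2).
E[# K_6] = C(87, 6) · (1/2)^C(6, 2) = 504981379 / 2^15 ≈ 15410.808685

For each 6-subset S of vertices (there are C(87, 6) = 504981379 such S), let X_S = 1 if S induces a K_6 (all C(6, 2) = 15 edges present). Then P(X_S = 1) = (1/2)^15 = 1/32768. By linearity of expectation, E[# K_6] = C(87, 6) · (1/2)^15 = 504981379 / 32768 ≈ 15410.808685.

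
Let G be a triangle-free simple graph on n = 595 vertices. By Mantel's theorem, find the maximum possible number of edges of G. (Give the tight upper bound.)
ex(595, K_3) = ⌊595^2/4⌋ = 88506

Mantel (1907): a triangle-free graph on n vertices has at most ⌊n^2/4⌋ edges, with equality for the complete bipartite graph K_{⌊n/2⌋, ⌈n/2⌉}. For n = 595: ⌊595^2/4⌋ = ⌊354025/4⌋ = 88506. The extremal graph is K_{297, 298}, which has 297·298 = 88506 edges.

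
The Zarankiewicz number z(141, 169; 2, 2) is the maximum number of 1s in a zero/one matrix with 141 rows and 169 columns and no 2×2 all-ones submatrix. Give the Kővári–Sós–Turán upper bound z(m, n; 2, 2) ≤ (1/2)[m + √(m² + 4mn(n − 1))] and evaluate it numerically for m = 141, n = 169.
z(141, 169; 2, 2) ≤ (1/2)[141 + √(141² + 4·141·169·168)] = (1/2)[141 + √16032969] = 2072.5595

Kővári–Sós–Turán: let r_1, ..., r_141 be the row sums and z = Σ r_i the total number of 1s. Each pair of columns can share at most one row with both entries 1 (else a 2×2 all-ones block appears), so Σ_i C(r_i, 2) ≤ C(169, 2) = 14196. By convexity Σ_i C(r_i, 2) ≥ 141·C(z/141, 2) = z(z − 141)/(2·141), giving z² − 141z − 141·169·168 ≤ 0 and hence z ≤ (1/2)[141 + √(19881 + 4·4003272)] = (1/2)[141 + √16032969] ≈ (1/2)(141 + 4004.119) = 2072.5595.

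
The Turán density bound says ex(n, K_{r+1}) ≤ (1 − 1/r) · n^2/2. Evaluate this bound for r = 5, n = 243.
Turán density bound = (4/5) · 243^2/2 = 118098/5 ≈ 23619.6

Turán's theorem: ex(n, K_{r+1}) is achieved by the complete r-partite Turán graph T(n, r) with parts as balanced as possible, and is at most (1 − 1/r) · n^2/2. For r = 5, n = 243: the density bound is (4/5) · 59049/2 = 118098/5 ≈ 23619.6. The integer-valued extremum is e(T(243, 5)) = 23619, which is strictly less than the density bound 118098/5 since 5 ∤ 243 (the parts of T(243, 5) cannot all be equal).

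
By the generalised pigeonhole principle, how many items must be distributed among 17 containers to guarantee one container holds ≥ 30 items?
n = (30 − 1)·17 + 1 = 494

By the generalised pigeonhole principle, to guarantee some box contains ≥ r objects we need more than (r − 1) · k objects total. Threshold: n = (r − 1) · k + 1. With r = 30 and k = 17: n = 29 · 17 + 1 = 493 + 1 = 494. For n = 493 = 29 · 17, we can put exactly 29 objects in every box, avoiding 30 in any single one — so 494 is tight.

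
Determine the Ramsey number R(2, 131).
R(2, 131) = 131

R(2, k) = k for all k ≥ 2: in a 2-colouring of K_k, either some edge is red (a red K_2) or all edges are blue (a blue K_k). And K_{130} coloured all-blue has no blue K_131, so R(2, 131) > 130. Hence R(2, 131) = 131.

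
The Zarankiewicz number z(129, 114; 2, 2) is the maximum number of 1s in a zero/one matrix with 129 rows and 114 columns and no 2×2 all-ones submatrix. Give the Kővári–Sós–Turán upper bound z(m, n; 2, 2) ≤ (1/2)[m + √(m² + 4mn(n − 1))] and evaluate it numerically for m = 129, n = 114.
z(129, 114; 2, 2) ≤ (1/2)[129 + √(129² + 4·129·114·113)] = (1/2)[129 + √6663753] = 1355.2123

Kővári–Sós–Turán: let r_1, ..., r_129 be the row sums and z = Σ r_i the total number of 1s. Each pair of columns can share at most one row with both entries 1 (else a 2×2 all-ones block appears), so Σ_i C(r_i, 2) ≤ C(114, 2) = 6441. By convexity Σ_i C(r_i, 2) ≥ 129·C(z/129, 2) = z(z − 129)/(2·129), giving z² − 129z − 129·114·113 ≤ 0 and hence z ≤ (1/2)[129 + √(16641 + 4·1661778)] = (1/2)[129 + √6663753] ≈ (1/2)(129 + 2581.4246) = 1355.2123.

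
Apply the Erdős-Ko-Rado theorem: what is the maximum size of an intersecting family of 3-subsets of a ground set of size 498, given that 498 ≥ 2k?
max |F| = C(497, 2) = 123256

Erdős-Ko-Rado (1961): when n ≥ 2k, max |F| = C(n−1, k−1). The bound is attained by the star {A : i ∈ A} for any fixed i ∈ [n]. Here C(498−1, 3−1) = C(497, 2) = 123256.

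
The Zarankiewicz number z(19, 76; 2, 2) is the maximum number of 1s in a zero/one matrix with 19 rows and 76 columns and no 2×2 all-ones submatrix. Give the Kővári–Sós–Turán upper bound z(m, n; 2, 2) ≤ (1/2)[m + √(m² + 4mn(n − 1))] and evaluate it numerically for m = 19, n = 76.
z(19, 76; 2, 2) ≤ (1/2)[19 + √(19² + 4·19·76·75)] = (1/2)[19 + √433561] = 338.7267

Kővári–Sós–Turán: let r_1, ..., r_19 be the row sums and z = Σ r_i the total number of 1s. Each pair of columns can share at most one row with both entries 1 (else a 2×2 all-ones block appears), so Σ_i C(r_i, 2) ≤ C(76, 2) = 2850. By convexity Σ_i C(r_i, 2) ≥ 19·C(z/19, 2) = z(z − 19)/(2·19), giving z² − 19z − 19·76·75 ≤ 0 and hence z ≤ (1/2)[19 + √(361 + 4·108300)] = (1/2)[19 + √433561] ≈ (1/2)(19 + 658.4535) = 338.7267.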